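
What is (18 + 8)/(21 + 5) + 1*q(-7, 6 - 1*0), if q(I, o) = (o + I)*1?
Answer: 0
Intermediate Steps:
q(I, o) = I + o (q(I, o) = (I + o)*1 = I + o)
(18 + 8)/(21 + 5) + 1*q(-7, 6 - 1*0) = (18 + 8)/(21 + 5) + 1*(-7 + (6 - 1*0)) = 26/26 + 1*(-7 + (6 + 0)) = 26*(1/26) + 1*(-7 + 6) = 1 + 1*(-1) = 1 - 1 = 0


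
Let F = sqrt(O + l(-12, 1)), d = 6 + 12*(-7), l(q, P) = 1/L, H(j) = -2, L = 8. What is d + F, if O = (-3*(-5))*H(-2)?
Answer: -78 + I*sqrt(478)/4 ≈ -78.0 + 5.4658*I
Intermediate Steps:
l(q, P) = 1/8
O = -30 (O = -3*(-5)*(-2) = 15*(-2) = -30)
d = -78 (d = 6 - 84 = -78)
F = I*sqrt(478)/4 (F = sqrt(-30 + 1/8) = sqrt(-239/8) = I*sqrt(478)/4 ≈ 5.4658*I)
d + F = -78 + I*sqrt(478)/4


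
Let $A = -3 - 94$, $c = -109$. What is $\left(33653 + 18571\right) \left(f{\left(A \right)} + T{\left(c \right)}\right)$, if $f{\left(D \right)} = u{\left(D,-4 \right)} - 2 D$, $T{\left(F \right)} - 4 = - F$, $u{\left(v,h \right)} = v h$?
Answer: $36295680$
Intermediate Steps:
$u{\left(v,h \right)} = h v$
$T{\left(F \right)} = 4 - F$
$A = -97$
$f{\left(D \right)} = - 6 D$ ($f{\left(D \right)} = - 4 D - 2 D = - 6 D$)
$\left(33653 + 18571\right) \left(f{\left(A \right)} + T{\left(c \right)}\right) = \left(33653 + 18571\right) \left(\left(-6\right) \left(-97\right) + \left(4 - -109\right)\right) = 52224 \left(582 + \left(4 + 109\right)\right) = 52224 \left(582 + 113\right) = 52224 \cdot 695 = 36295680$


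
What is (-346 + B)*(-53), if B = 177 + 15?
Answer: 8162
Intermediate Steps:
B = 192
(-346 + B)*(-53) = (-346 + 192)*(-53) = -154*(-53) = 8162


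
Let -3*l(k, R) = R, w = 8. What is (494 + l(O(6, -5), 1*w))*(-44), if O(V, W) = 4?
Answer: -64856/3 ≈ -21619.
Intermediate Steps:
l(k, R) = -R/3
(494 + l(O(6, -5), 1*w))*(-44) = (494 - 8/3)*(-44) = (1474/3)*(-44) = -64856/3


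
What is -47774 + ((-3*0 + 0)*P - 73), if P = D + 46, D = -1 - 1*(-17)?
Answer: -47847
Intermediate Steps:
D = 16 (D = -1 + 17 = 16)
P = 62 (P = 16 + 46 = 62)
-47774 + ((-3*0 + 0)*P - 73) = -47774 + ((-3*0 + 0)*62 - 73) = -47774 + ((0 + 0)*62 - 73) = -47774 + (0*62 - 73) = -47774 + (0 - 73) = -47774 - 73 = -47847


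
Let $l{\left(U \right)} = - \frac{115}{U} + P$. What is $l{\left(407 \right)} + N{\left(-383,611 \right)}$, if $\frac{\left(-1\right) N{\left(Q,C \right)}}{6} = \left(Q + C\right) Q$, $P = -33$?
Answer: $\frac{213231662}{407} \approx 5.2391 \cdot 10^{5}$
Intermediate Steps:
$l{\left(U \right)} = -33 - \frac{115}{U}$ ($l{\left(U \right)} = - \frac{115}{U} - 33 = -33 - \frac{115}{U}$)
$N{\left(Q,C \right)} = - 6 Q \left(C + Q\right)$ ($N{\left(Q,C \right)} = - 6 \left(Q + C\right) Q = - 6 \left(C + Q\right) Q = - 6 Q \left(C + Q\right)$)
$l{\left(407 \right)} + N{\left(-383,611 \right)} = \left(-33 - \frac{115}{407}\right) - - 2298 \left(611 - 383\right) = \left(-33 - \frac{115}{407}\right) - \left(-2298\right) 228 = \left(-33 - \frac{115}{407}\right) + 523944 = - \frac{13546}{407} + 523944 = \frac{213231662}{407}$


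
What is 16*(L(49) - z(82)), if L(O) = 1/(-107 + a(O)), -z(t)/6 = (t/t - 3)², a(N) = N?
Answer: 11128/29 ≈ 383.72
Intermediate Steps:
z(t) = -24 (z(t) = -6*(t/t - 3)² = -6*(1 - 3)² = -6*(-2)² = -6*4 = -24)
L(O) = 1/(-107 + O)
16*(L(49) - z(82)) = 16*(1/(-107 + 49) - 1*(-24)) = 16*(1/(-58) + 24) = 16*(-1/58 + 24) = 16*(1391/58) = 11128/29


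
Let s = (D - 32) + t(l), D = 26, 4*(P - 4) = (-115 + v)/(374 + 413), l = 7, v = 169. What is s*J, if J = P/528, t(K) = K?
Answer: 6323/831072 ≈ 0.0076082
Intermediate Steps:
P = 6323/1574 (P = 4 + ((-115 + 169)/(374 + 413))/4 = 4 + (54/787)/4 = 4 + (54*(1/787))/4 = 4 + (¼)*(54/787) = 4 + 27/1574 = 6323/1574 ≈ 4.0172)
J = 6323/831072 (J = (6323/1574)/528 = (6323/1574)*(1/528) = 6323/831072 ≈ 0.0076082)
s = 1 (s = (26 - 32) + 7 = -6 + 7 = 1)
s*J = 1*(6323/831072) = 6323/831072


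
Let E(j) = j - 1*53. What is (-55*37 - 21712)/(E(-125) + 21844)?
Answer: -23747/21666 ≈ -1.0960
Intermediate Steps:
E(j) = -53 + j (E(j) = j - 53 = -53 + j)
(-55*37 - 21712)/(E(-125) + 21844) = (-55*37 - 21712)/((-53 - 125) + 21844) = (-2035 - 21712)/(-178 + 21844) = -23747/21666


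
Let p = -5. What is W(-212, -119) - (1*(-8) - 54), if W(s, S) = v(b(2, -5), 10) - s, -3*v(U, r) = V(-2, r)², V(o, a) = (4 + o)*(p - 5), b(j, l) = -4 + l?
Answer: 422/3 ≈ 140.67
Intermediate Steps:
V(o, a) = -40 - 10*o (V(o, a) = (4 + o)*(-5 - 5) = (4 + o)*(-10) = -40 - 10*o)
v(U, r) = -400/3 (v(U, r) = -(-40 - 10*(-2))²/3 = -(-40 + 20)²/3 = -⅓*(-20)² = -⅓*400 = -400/3)
W(s, S) = -400/3 - s
W(-212, -119) - (1*(-8) - 54) = (-400/3 - 1*(-212)) - (1*(-8) - 54) = (-400/3 + 212) - (-8 - 54) = 236/3 - 1*(-62) = 236/3 + 62 = 422/3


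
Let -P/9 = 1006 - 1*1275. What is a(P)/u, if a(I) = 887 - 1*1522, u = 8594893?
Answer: -635/8594893 ≈ -7.3881e-5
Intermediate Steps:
P = 2421 (P = -9*(1006 - 1*1275) = -9*(1006 - 1275) = -9*(-269) = 2421)
a(I) = -635 (a(I) = 887 - 1522 = -635)
a(P)/u = -635/8594893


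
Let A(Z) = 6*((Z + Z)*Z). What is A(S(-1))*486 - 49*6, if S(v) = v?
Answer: 5538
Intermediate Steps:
A(Z) = 12*Z² (A(Z) = 6*((2*Z)*Z) = 6*(2*Z²) = 12*Z²)
A(S(-1))*486 - 49*6 = (12*(-1)²)*486 - 49*6 = (12*1)*486 - 294 = 12*486 - 294 = 5832 - 294 = 5538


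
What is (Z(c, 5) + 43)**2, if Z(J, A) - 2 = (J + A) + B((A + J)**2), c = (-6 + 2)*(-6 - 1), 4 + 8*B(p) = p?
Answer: 2920681/64 ≈ 45636.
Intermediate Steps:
B(p) = -1/2 + p/8
c = 28 (c = -4*(-7) = 28)
Z(J, A) = 3/2 + A + J + (A + J)**2/8 (Z(J, A) = 2 + ((J + A) + (-1/2 + (A + J)**2/8)) = 2 + ((A + J) + (-1/2 + (A + J)**2/8)) = 2 + (-1/2 + A + J + (A + J)**2/8) = 3/2 + A + J + (A + J)**2/8)
(Z(c, 5) + 43)**2 = ((3/2 + 5 + 28 + (5 + 28)**2/8) + 43)**2 = ((3/2 + 5 + 28 + (1/8)*33**2) + 43)**2 = ((3/2 + 5 + 28 + (1/8)*1089) + 43)**2 = ((3/2 + 5 + 28 + 1089/8) + 43)**2 = (1365/8 + 43)**2 = (1709/8)**2 = 2920681/64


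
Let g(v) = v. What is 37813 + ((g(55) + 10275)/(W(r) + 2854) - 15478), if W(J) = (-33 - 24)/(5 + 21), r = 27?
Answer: 1656341825/74147 ≈ 22339.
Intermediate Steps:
W(J) = -57/26
37813 + ((g(55) + 10275)/(W(r) + 2854) - 15478) = 37813 + ((55 + 10275)/(-57/26 + 2854) - 15478) = 37813 + (10330/(74147/26) - 15478) = 37813 + (10330*(26/74147) - 15478) = 37813 + (268580/74147 - 15478) = 37813 - 1147378686/74147 = 1656341825/74147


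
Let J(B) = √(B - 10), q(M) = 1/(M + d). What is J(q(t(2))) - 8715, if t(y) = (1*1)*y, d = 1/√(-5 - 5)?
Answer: -8715 + √10*√(-(19 - I*√10)/(20 - I*√10)) ≈ -8715.0 + 3.0842*I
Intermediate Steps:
d = -I*√10/10 (d = 1/√(-10) = 1/(I*√10) = 1*(-I*√10/10) = -I*√10/10 ≈ -0.31623*I)
t(y) = y (t(y) = 1*y = y)
q(M) = 1/(M - I*√10/10)
J(B) = √(-10 + B)
J(q(t(2))) - 8715 = √(-10 + 10/(10*2 - I*√10)) - 8715 = √(-10 + 10/(20 - I*√10)) - 8715 = -8715 + √(-10 + 10/(20 - I*√10))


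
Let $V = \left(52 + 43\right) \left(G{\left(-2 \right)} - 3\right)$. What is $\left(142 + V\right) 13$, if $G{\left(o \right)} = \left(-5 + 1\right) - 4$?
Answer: $-11739$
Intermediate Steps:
$G{\left(o \right)} = -8$ ($G{\left(o \right)} = -4 - 4 = -8$)
$V = -1045$ ($V = \left(52 + 43\right) \left(-8 - 3\right) = 95 \left(-11\right) = -1045$)
$\left(142 + V\right) 13 = \left(142 - 1045\right) 13 = \left(-903\right) 13 = -11739$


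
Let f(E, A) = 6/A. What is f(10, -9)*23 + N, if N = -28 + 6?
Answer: -112/3 ≈ -37.333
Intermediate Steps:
N = -22
f(10, -9)*23 + N = (6/(-9))*23 - 22 = (6*(-1/9))*23 - 22 = -2/3*23 - 22 = -46/3 - 22 = -112/3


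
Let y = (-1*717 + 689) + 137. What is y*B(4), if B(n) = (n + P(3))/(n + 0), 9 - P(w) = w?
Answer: 545/2 ≈ 272.50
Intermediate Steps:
P(w) = 9 - w
B(n) = (6 + n)/n (B(n) = (n + (9 - 1*3))/(n + 0) = (n + (9 - 3))/n = (n + 6)/n = (6 + n)/n)
y = 109 (y = (-717 + 689) + 137 = -28 + 137 = 109)
y*B(4) = 109*((6 + 4)/4) = 109*((1/4)*10) = 109*(5/2) = 545/2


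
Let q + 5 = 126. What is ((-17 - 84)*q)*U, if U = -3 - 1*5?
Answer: 97768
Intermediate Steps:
U = -8 (U = -3 - 5 = -8)
q = 121 (q = -5 + 126 = 121)
((-17 - 84)*q)*U = ((-17 - 84)*121)*(-8) = -101*121*(-8) = -12221*(-8) = 97768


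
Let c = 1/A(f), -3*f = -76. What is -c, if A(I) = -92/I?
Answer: 19/69 ≈ 0.27536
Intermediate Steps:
f = 76/3 (f = -⅓*(-76) = 76/3 ≈ 25.333)
c = -19/69 (c = 1/(-92/76/3) = 1/(-92*3/76) = 1/(-69/19) = -19/69 ≈ -0.27536)
-c = -1*(-19/69) = 19/69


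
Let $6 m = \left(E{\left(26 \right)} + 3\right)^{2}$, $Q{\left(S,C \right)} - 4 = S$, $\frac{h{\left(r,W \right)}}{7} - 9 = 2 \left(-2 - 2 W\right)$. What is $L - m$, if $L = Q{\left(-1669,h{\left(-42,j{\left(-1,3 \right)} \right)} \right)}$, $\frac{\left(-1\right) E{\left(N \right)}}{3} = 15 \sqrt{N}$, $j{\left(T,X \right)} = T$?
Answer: $- \frac{20883}{2} + 45 \sqrt{26} \approx -10212.0$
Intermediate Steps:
$h{\left(r,W \right)} = 35 - 28 W$ ($h{\left(r,W \right)} = 63 + 7 \cdot 2 \left(-2 - 2 W\right) = 63 + 7 \left(-4 - 4 W\right) = 63 - \left(28 + 28 W\right) = 35 - 28 W$)
$Q{\left(S,C \right)} = 4 + S$
$E{\left(N \right)} = - 45 \sqrt{N}$ ($E{\left(N \right)} = - 3 \cdot 15 \sqrt{N} = - 45 \sqrt{N}$)
$L = -1665$ ($L = 4 - 1669 = -1665$)
$m = \frac{\left(3 - 45 \sqrt{26}\right)^{2}}{6}$ ($m = \frac{\left(- 45 \sqrt{26} + 3\right)^{2}}{6} = \frac{\left(3 - 45 \sqrt{26}\right)^{2}}{6} \approx 8547.0$)
$L - m = -1665 - \left(\frac{17553}{2} - 45 \sqrt{26}\right) = - \frac{20883}{2} + 45 \sqrt{26}$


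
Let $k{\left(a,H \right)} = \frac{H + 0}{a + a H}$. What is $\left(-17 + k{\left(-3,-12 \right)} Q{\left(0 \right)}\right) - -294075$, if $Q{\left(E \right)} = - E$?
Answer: $294058$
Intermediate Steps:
$k{\left(a,H \right)} = \frac{H}{a + H a}$
$\left(-17 + k{\left(-3,-12 \right)} Q{\left(0 \right)}\right) - -294075 = \left(-17 + - \frac{12}{\left(-3\right) \left(1 - 12\right)} \left(\left(-1\right) 0\right)\right) - -294075 = \left(-17 + \left(-12\right) \left(- \frac{1}{3}\right) \frac{1}{-11} \cdot 0\right) + 294075 = \left(-17 + \left(-12\right) \left(- \frac{1}{3}\right) \left(- \frac{1}{11}\right) 0\right) + 294075 = \left(-17 - 0\right) + 294075 = \left(-17 + 0\right) + 294075 = -17 + 294075 = 294058$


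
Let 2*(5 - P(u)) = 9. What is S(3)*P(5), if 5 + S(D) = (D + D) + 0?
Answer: ½ ≈ 0.50000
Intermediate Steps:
S(D) = -5 + 2*D (S(D) = -5 + ((D + D) + 0) = -5 + (2*D + 0) = -5 + 2*D)
P(u) = ½ (P(u) = 5 - ½*9 = 5 - 9/2 = ½)
S(3)*P(5) = (-5 + 2*3)*(½) = (-5 + 6)*(½) = 1*(½) = ½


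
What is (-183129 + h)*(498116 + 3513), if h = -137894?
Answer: -161034446467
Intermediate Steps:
(-183129 + h)*(498116 + 3513) = (-183129 - 137894)*(498116 + 3513) = -321023*501629 = -161034446467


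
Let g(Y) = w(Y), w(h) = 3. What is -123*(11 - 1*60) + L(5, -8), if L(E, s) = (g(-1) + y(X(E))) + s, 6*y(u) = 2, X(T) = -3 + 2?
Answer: 18067/3 ≈ 6022.3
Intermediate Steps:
X(T) = -1
g(Y) = 3
y(u) = 1/3 (y(u) = (1/6)*2 = 1/3)
L(E, s) = 10/3 + s (L(E, s) = (3 + 1/3) + s = 10/3 + s)
-123*(11 - 1*60) + L(5, -8) = -123*(11 - 1*60) + (10/3 - 8) = -123*(11 - 60) - 14/3 = -123*(-49) - 14/3 = 6027 - 14/3 = 18067/3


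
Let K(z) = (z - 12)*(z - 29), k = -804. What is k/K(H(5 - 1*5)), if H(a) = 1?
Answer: -201/77 ≈ -2.6104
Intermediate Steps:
K(z) = (-29 + z)*(-12 + z) (K(z) = (-12 + z)*(-29 + z) = (-29 + z)*(-12 + z))
k/K(H(5 - 1*5)) = -804/(348 + 1**2 - 41*1) = -804/(348 + 1 - 41) = -804/308 = -804*1/308 = -201/77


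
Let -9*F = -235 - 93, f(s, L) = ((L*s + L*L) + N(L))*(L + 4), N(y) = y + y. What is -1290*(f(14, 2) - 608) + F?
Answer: 4551448/9 ≈ 5.0572e+5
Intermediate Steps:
N(y) = 2*y
f(s, L) = (4 + L)*(L² + 2*L + L*s) (f(s, L) = ((L*s + L*L) + 2*L)*(L + 4) = ((L*s + L²) + 2*L)*(4 + L) = ((L² + L*s) + 2*L)*(4 + L) = (L² + 2*L + L*s)*(4 + L) = (4 + L)*(L² + 2*L + L*s))
F = 328/9 (F = -(-235 - 93)/9 = -⅑*(-328) = 328/9 ≈ 36.444)
-1290*(f(14, 2) - 608) + F = -1290*(2*(8 + 2² + 4*14 + 6*2 + 2*14) - 608) + 328/9 = -1290*(2*(8 + 4 + 56 + 12 + 28) - 608) + 328/9 = -1290*(2*108 - 608) + 328/9 = -1290*(216 - 608) + 328/9 = -1290*(-392) + 328/9 = 505680 + 328/9 = 4551448/9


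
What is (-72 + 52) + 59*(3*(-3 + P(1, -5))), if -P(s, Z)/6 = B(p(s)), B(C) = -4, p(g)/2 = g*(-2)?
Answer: 3697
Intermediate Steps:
p(g) = -4*g (p(g) = 2*(g*(-2)) = 2*(-2*g) = -4*g)
P(s, Z) = 24 (P(s, Z) = -6*(-4) = 24)
(-72 + 52) + 59*(3*(-3 + P(1, -5))) = (-72 + 52) + 59*(3*(-3 + 24)) = -20 + 59*(3*21) = -20 + 59*63 = -20 + 3717 = 3697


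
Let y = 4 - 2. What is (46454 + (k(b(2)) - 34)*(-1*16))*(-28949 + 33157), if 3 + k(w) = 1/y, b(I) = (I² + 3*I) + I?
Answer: 197935904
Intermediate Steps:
b(I) = I² + 4*I
y = 2
k(w) = -5/2 (k(w) = -3 + 1/2 = -3 + ½ = -5/2)
(46454 + (k(b(2)) - 34)*(-1*16))*(-28949 + 33157) = (46454 + (-5/2 - 34)*(-1*16))*(-28949 + 33157) = (46454 - 73/2*(-16))*4208 = (46454 + 584)*4208 = 47038*4208 = 197935904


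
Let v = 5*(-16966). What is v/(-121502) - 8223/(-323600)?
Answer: 14225049473/19659023600 ≈ 0.72359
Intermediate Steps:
v = -84830
v/(-121502) - 8223/(-323600) = -84830/(-121502) - 8223/(-323600) = -84830*(-1/121502) - 8223*(-1/323600) = 42415/60751 + 8223/323600 = 14225049473/19659023600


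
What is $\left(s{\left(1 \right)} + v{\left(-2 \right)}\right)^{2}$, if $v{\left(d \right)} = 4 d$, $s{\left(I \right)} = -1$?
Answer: $81$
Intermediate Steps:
$\left(s{\left(1 \right)} + v{\left(-2 \right)}\right)^{2} = \left(-1 + 4 \left(-2\right)\right)^{2} = \left(-1 - 8\right)^{2} = \left(-9\right)^{2} = 81$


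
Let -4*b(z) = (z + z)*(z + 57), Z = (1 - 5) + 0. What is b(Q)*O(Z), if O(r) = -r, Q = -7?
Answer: 700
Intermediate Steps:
Z = -4 (Z = -4 + 0 = -4)
b(z) = -z*(57 + z)/2 (b(z) = -(z + z)*(z + 57)/4 = -2*z*(57 + z)/4 = -z*(57 + z)/2)
b(Q)*O(Z) = (-½*(-7)*(57 - 7))*(-1*(-4)) = -½*(-7)*50*4 = 175*4 = 700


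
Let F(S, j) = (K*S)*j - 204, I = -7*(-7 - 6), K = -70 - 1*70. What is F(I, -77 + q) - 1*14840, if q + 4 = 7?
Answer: 927716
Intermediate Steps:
K = -140 (K = -70 - 70 = -140)
q = 3 (q = -4 + 7 = 3)
I = 91 (I = -7*(-13) = 91)
F(S, j) = -204 - 140*S*j (F(S, j) = (-140*S)*j - 204 = -140*S*j - 204 = -204 - 140*S*j)
F(I, -77 + q) - 1*14840 = (-204 - 140*91*(-77 + 3)) - 1*14840 = (-204 - 140*91*(-74)) - 14840 = (-204 + 942760) - 14840 = 942556 - 14840 = 927716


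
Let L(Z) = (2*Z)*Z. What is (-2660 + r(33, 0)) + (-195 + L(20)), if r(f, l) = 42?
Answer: -2013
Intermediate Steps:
L(Z) = 2*Z**2
(-2660 + r(33, 0)) + (-195 + L(20)) = (-2660 + 42) + (-195 + 2*20**2) = -2618 + (-195 + 2*400) = -2618 + (-195 + 800) = -2618 + 605 = -2013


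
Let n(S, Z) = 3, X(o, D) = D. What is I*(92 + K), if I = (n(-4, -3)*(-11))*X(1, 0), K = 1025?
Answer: 0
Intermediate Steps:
I = 0 (I = (3*(-11))*0 = -33*0 = 0)
I*(92 + K) = 0*(92 + 1025) = 0*1117 = 0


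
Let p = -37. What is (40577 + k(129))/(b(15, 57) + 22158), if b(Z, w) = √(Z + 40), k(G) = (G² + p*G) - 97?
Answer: 1159926984/490976909 - 52348*√55/490976909 ≈ 2.3617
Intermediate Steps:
k(G) = -97 + G² - 37*G (k(G) = (G² - 37*G) - 97 = -97 + G² - 37*G)
b(Z, w) = √(40 + Z)
(40577 + k(129))/(b(15, 57) + 22158) = (40577 + (-97 + 129² - 37*129))/(√(40 + 15) + 22158) = (40577 + (-97 + 16641 - 4773))/(√55 + 22158) = (40577 + 11771)/(22158 + √55) = 52348/(22158 + √55)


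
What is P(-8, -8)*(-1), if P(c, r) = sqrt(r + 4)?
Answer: -2*I ≈ -2.0*I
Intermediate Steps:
P(c, r) = sqrt(4 + r)
P(-8, -8)*(-1) = sqrt(4 - 8)*(-1) = sqrt(-4)*(-1) = (2*I)*(-1) = -2*I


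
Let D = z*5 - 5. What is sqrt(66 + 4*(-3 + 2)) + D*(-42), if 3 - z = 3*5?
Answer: 2730 + sqrt(62) ≈ 2737.9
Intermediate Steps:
z = -12 (z = 3 - 3*5 = 3 - 1*15 = 3 - 15 = -12)
D = -65 (D = -12*5 - 5 = -60 - 5 = -65)
sqrt(66 + 4*(-3 + 2)) + D*(-42) = sqrt(66 + 4*(-3 + 2)) - 65*(-42) = sqrt(66 + 4*(-1)) + 2730 = sqrt(66 - 4) + 2730 = sqrt(62) + 2730 = 2730 + sqrt(62)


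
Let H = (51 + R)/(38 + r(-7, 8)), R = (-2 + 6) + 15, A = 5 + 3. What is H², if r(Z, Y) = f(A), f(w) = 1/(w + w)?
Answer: 25600/7569 ≈ 3.3822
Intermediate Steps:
A = 8
f(w) = 1/(2*w)
r(Z, Y) = 1/16 (r(Z, Y) = (½)/8 = (½)*(⅛) = 1/16)
R = 19 (R = 4 + 15 = 19)
H = 160/87 (H = (51 + 19)/(38 + 1/16) = 70/(609/16) = 70*(16/609) = 160/87 ≈ 1.8391)
H² = (160/87)² = 25600/7569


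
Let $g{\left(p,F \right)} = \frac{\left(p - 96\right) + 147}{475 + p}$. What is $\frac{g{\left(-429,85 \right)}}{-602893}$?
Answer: $\frac{189}{13866539} \approx 1.363 \cdot 10^{-5}$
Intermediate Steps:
$g{\left(p,F \right)} = \frac{51 + p}{475 + p}$ ($g{\left(p,F \right)} = \frac{\left(-96 + p\right) + 147}{475 + p} = \frac{51 + p}{475 + p}$)
$\frac{g{\left(-429,85 \right)}}{-602893} = \frac{\frac{1}{475 - 429} \left(51 - 429\right)}{-602893} = \frac{1}{46} \left(-378\right) \left(- \frac{1}{602893}\right) = \left(- \frac{189}{23}\right) \left(- \frac{1}{602893}\right) = \frac{189}{13866539}$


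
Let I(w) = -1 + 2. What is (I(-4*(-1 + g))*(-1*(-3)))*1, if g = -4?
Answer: 3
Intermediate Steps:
I(w) = 1
(I(-4*(-1 + g))*(-1*(-3)))*1 = (1*(-1*(-3)))*1 = (1*3)*1 = 3*1 = 3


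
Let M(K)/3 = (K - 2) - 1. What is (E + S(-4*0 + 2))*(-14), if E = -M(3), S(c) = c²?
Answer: -56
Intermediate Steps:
M(K) = -9 + 3*K (M(K) = 3*((K - 2) - 1) = 3*((-2 + K) - 1) = 3*(-3 + K) = -9 + 3*K)
E = 0 (E = -(-9 + 3*3) = -(-9 + 9) = -1*0 = 0)
(E + S(-4*0 + 2))*(-14) = (0 + (-4*0 + 2)²)*(-14) = (0 + (0 + 2)²)*(-14) = (0 + 2²)*(-14) = (0 + 4)*(-14) = 4*(-14) = -56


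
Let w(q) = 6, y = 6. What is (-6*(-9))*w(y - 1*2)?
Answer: 324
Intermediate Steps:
(-6*(-9))*w(y - 1*2) = -6*(-9)*6 = 54*6 = 324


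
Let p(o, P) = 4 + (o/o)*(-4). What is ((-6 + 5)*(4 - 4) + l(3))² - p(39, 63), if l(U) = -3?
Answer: 9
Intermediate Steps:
p(o, P) = 0 (p(o, P) = 4 + 1*(-4) = 4 - 4 = 0)
((-6 + 5)*(4 - 4) + l(3))² - p(39, 63) = ((-6 + 5)*(4 - 4) - 3)² - 1*0 = (-1*0 - 3)² + 0 = (0 - 3)² + 0 = (-3)² + 0 = 9 + 0 = 9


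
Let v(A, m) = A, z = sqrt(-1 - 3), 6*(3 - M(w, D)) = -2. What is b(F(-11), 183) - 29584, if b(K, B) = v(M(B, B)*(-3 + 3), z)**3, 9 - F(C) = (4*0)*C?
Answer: -29584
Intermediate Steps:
M(w, D) = 10/3 (M(w, D) = 3 - 1/6*(-2) = 3 + 1/3 = 10/3)
z = 2*I (z = sqrt(-4) = 2*I ≈ 2.0*I)
F(C) = 9 (F(C) = 9 - 4*0*C = 9 - 0*C = 9 - 1*0 = 9 + 0 = 9)
b(K, B) = 0 (b(K, B) = (10*(-3 + 3)/3)**3 = ((10/3)*0)**3 = 0**3 = 0)
b(F(-11), 183) - 29584 = 0 - 29584 = -29584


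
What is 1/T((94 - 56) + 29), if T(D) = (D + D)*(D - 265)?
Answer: -1/26532 ≈ -3.7690e-5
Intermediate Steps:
T(D) = 2*D*(-265 + D) (T(D) = (2*D)*(-265 + D) = 2*D*(-265 + D))
1/T((94 - 56) + 29) = 1/(2*((94 - 56) + 29)*(-265 + ((94 - 56) + 29))) = 1/(2*(38 + 29)*(-265 + (38 + 29))) = 1/(2*67*(-265 + 67)) = 1/(2*67*(-198)) = 1/(-26532) = -1/26532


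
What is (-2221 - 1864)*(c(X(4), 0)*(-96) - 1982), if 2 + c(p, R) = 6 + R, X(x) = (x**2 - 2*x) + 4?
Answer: 9665110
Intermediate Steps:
X(x) = 4 + x**2 - 2*x
c(p, R) = 4 + R (c(p, R) = -2 + (6 + R) = 4 + R)
(-2221 - 1864)*(c(X(4), 0)*(-96) - 1982) = (-2221 - 1864)*((4 + 0)*(-96) - 1982) = -4085*(4*(-96) - 1982) = -4085*(-384 - 1982) = -4085*(-2366) = 9665110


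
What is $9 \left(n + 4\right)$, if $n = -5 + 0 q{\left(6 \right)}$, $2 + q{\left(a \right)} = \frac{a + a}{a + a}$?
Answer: $-9$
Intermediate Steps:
$q{\left(a \right)} = -1$ ($q{\left(a \right)} = -2 + \frac{a + a}{a + a} = -2 + \frac{2 a}{2 a} = -2 + 2 a \frac{1}{2 a} = -2 + 1 = -1$)
$n = -5$ ($n = -5 + 0 \left(-1\right) = -5 + 0 = -5$)
$9 \left(n + 4\right) = 9 \left(-5 + 4\right) = 9 \left(-1\right) = -9$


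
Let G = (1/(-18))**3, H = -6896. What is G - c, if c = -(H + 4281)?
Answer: -15250681/5832 ≈ -2615.0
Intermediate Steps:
G = -1/5832 (G = (-1/18)**3 = -1/5832 ≈ -0.00017147)
c = 2615 (c = -(-6896 + 4281) = -1*(-2615) = 2615)
G - c = -1/5832 - 1*2615 = -1/5832 - 2615 = -15250681/5832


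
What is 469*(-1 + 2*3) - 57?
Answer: 2288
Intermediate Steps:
469*(-1 + 2*3) - 57 = 469*(-1 + 6) - 57 = 469*5 - 57 = 2345 - 57 = 2288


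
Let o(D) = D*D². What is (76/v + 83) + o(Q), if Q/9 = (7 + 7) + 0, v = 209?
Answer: 22005053/11 ≈ 2.0005e+6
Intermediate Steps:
Q = 126 (Q = 9*((7 + 7) + 0) = 9*(14 + 0) = 9*14 = 126)
o(D) = D³
(76/v + 83) + o(Q) = (76/209 + 83) + 126³ = (76*(1/209) + 83) + 2000376 = (4/11 + 83) + 2000376 = 917/11 + 2000376 = 22005053/11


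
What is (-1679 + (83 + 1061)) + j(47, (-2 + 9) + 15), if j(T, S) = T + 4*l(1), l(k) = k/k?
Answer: -484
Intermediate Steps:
l(k) = 1
j(T, S) = 4 + T (j(T, S) = T + 4*1 = T + 4 = 4 + T)
(-1679 + (83 + 1061)) + j(47, (-2 + 9) + 15) = (-1679 + (83 + 1061)) + (4 + 47) = (-1679 + 1144) + 51 = -535 + 51 = -484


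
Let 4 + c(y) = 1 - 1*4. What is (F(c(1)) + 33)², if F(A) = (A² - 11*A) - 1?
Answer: 24964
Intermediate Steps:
c(y) = -7 (c(y) = -4 + (1 - 1*4) = -4 + (1 - 4) = -4 - 3 = -7)
F(A) = -1 + A² - 11*A
(F(c(1)) + 33)² = ((-1 + (-7)² - 11*(-7)) + 33)² = ((-1 + 49 + 77) + 33)² = (125 + 33)² = 158² = 24964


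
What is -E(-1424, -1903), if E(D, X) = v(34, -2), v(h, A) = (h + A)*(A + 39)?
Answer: -1184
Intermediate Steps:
v(h, A) = (39 + A)*(A + h) (v(h, A) = (A + h)*(39 + A) = (39 + A)*(A + h))
E(D, X) = 1184 (E(D, X) = (-2)**2 + 39*(-2) + 39*34 - 2*34 = 4 - 78 + 1326 - 68 = 1184)
-E(-1424, -1903) = -1*1184 = -1184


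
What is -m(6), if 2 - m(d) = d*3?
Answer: 16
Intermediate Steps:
m(d) = 2 - 3*d (m(d) = 2 - d*3 = 2 - 3*d)
-m(6) = -(2 - 3*6) = -(2 - 18) = -1*(-16) = 16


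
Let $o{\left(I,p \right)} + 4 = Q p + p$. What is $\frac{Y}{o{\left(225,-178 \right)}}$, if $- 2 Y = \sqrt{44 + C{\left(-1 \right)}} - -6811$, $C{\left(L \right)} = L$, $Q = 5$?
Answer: $\frac{6811}{2144} + \frac{\sqrt{43}}{2144} \approx 3.1798$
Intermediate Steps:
$o{\left(I,p \right)} = -4 + 6 p$ ($o{\left(I,p \right)} = -4 + \left(5 p + p\right) = -4 + 6 p$)
$Y = - \frac{6811}{2} - \frac{\sqrt{43}}{2}$ ($Y = - \frac{\sqrt{44 - 1} - -6811}{2} = - \frac{\sqrt{43} + 6811}{2} = - \frac{6811 + \sqrt{43}}{2} = - \frac{6811}{2} - \frac{\sqrt{43}}{2} \approx -3408.8$)
$\frac{Y}{o{\left(225,-178 \right)}} = \frac{- \frac{6811}{2} - \frac{\sqrt{43}}{2}}{-4 + 6 \left(-178\right)} = \frac{- \frac{6811}{2} - \frac{\sqrt{43}}{2}}{-4 - 1068} = \frac{- \frac{6811}{2} - \frac{\sqrt{43}}{2}}{-1072} = \left(- \frac{6811}{2} - \frac{\sqrt{43}}{2}\right) \left(- \frac{1}{1072}\right) = \frac{6811}{2144} + \frac{\sqrt{43}}{2144}$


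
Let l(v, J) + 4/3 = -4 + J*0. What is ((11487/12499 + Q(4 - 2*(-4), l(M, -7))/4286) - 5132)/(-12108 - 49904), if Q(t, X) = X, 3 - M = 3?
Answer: 412313606441/4983040674852 ≈ 0.082743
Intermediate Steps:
M = 0 (M = 3 - 1*3 = 3 - 3 = 0)
l(v, J) = -16/3 (l(v, J) = -4/3 + (-4 + J*0) = -4/3 + (-4 + 0) = -4/3 - 4 = -16/3)
((11487/12499 + Q(4 - 2*(-4), l(M, -7))/4286) - 5132)/(-12108 - 49904) = ((11487/12499 - 16/3/4286) - 5132)/(-12108 - 49904) = ((11487*(1/12499) - 16/3*1/4286) - 5132)/(-62012) = ((11487/12499 - 8/6429) - 5132)*(-1/62012) = (73749931/80356071 - 5132)*(-1/62012) = -412313606441/80356071*(-1/62012) = 412313606441/4983040674852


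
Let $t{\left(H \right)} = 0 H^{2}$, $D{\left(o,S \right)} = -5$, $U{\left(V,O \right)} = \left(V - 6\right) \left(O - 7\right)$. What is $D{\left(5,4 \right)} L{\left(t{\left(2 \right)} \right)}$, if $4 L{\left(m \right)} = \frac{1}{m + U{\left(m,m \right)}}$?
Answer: $- \frac{5}{168} \approx -0.029762$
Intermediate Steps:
$U{\left(V,O \right)} = \left(-7 + O\right) \left(-6 + V\right)$ ($U{\left(V,O \right)} = \left(-6 + V\right) \left(-7 + O\right) = \left(-7 + O\right) \left(-6 + V\right)$)
$t{\left(H \right)} = 0$
$L{\left(m \right)} = \frac{1}{4 \left(42 + m^{2} - 12 m\right)}$ ($L{\left(m \right)} = \frac{1}{4 \left(m + \left(42 - 7 m - 6 m + m m\right)\right)} = \frac{1}{4 \left(m + \left(42 - 7 m - 6 m + m^{2}\right)\right)} = \frac{1}{4 \left(m + \left(42 + m^{2} - 13 m\right)\right)} = \frac{1}{4 \left(42 + m^{2} - 12 m\right)}$)
$D{\left(5,4 \right)} L{\left(t{\left(2 \right)} \right)} = - 5 \frac{1}{4 \left(42 + 0^{2} - 0\right)} = - 5 \frac{1}{4 \left(42 + 0 + 0\right)} = - 5 \frac{1}{4 \cdot 42} = - 5 \cdot \frac{1}{4} \cdot \frac{1}{42} = \left(-5\right) \frac{1}{168} = - \frac{5}{168}$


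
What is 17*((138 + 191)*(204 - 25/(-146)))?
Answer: 166721737/146 ≈ 1.1419e+6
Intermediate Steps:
17*((138 + 191)*(204 - 25/(-146))) = 17*(329*(204 - 25*(-1/146))) = 17*(329*(204 + 25/146)) = 17*(329*(29809/146)) = 17*(9807161/146) = 166721737/146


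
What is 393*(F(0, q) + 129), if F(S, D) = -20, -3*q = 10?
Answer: 42837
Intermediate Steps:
q = -10/3 (q = -⅓*10 = -10/3 ≈ -3.3333)
393*(F(0, q) + 129) = 393*(-20 + 129) = 393*109 = 42837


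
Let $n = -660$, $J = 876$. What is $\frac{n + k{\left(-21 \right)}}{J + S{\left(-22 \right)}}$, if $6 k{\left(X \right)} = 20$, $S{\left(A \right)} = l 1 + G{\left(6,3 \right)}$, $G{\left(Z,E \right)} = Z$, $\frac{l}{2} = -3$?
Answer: $- \frac{985}{1314} \approx -0.74962$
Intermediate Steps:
$l = -6$ ($l = 2 \left(-3\right) = -6$)
$S{\left(A \right)} = 0$ ($S{\left(A \right)} = \left(-6\right) 1 + 6 = -6 + 6 = 0$)
$k{\left(X \right)} = \frac{10}{3}$ ($k{\left(X \right)} = \frac{1}{6} \cdot 20 = \frac{10}{3}$)
$\frac{n + k{\left(-21 \right)}}{J + S{\left(-22 \right)}} = \frac{-660 + \frac{10}{3}}{876 + 0} = - \frac{1970}{3 \cdot 876} = \left(- \frac{1970}{3}\right) \frac{1}{876} = - \frac{985}{1314}$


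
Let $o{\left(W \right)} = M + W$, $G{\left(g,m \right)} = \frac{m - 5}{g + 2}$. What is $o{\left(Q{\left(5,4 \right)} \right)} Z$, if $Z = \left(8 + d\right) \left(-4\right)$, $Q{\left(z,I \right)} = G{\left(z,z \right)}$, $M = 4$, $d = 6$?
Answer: $-224$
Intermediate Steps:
$G{\left(g,m \right)} = \frac{-5 + m}{2 + g}$
$Q{\left(z,I \right)} = \frac{-5 + z}{2 + z}$
$Z = -56$ ($Z = \left(8 + 6\right) \left(-4\right) = 14 \left(-4\right) = -56$)
$o{\left(W \right)} = 4 + W$
$o{\left(Q{\left(5,4 \right)} \right)} Z = \left(4 + \frac{-5 + 5}{2 + 5}\right) \left(-56\right) = \left(4 + \frac{1}{7} \cdot 0\right) \left(-56\right) = \left(4 + 0\right) \left(-56\right) = 4 \left(-56\right) = -224$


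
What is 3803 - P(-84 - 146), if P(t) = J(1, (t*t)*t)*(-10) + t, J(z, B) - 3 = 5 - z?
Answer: 4103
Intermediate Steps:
J(z, B) = 8 - z (J(z, B) = 3 + (5 - z) = 8 - z)
P(t) = -70 + t (P(t) = (8 - 1*1)*(-10) + t = (8 - 1)*(-10) + t = 7*(-10) + t = -70 + t)
3803 - P(-84 - 146) = 3803 - (-70 + (-84 - 146)) = 3803 - (-70 - 230) = 3803 - 1*(-300) = 3803 + 300 = 4103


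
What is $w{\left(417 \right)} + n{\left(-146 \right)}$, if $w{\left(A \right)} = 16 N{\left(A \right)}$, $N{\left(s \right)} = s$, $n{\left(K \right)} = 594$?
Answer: $7266$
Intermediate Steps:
$w{\left(A \right)} = 16 A$
$w{\left(417 \right)} + n{\left(-146 \right)} = 16 \cdot 417 + 594 = 6672 + 594 = 7266$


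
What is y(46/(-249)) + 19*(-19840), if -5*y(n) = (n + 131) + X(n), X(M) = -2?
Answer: -93869455/249 ≈ -3.7699e+5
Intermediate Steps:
y(n) = -129/5 - n/5 (y(n) = -((n + 131) - 2)/5 = -((131 + n) - 2)/5 = -(129 + n)/5 = -129/5 - n/5)
y(46/(-249)) + 19*(-19840) = (-129/5 - 46/(5*(-249))) + 19*(-19840) = (-129/5 - 46*(-1)/(5*249)) - 376960 = (-129/5 - ⅕*(-46/249)) - 376960 = (-129/5 + 46/1245) - 376960 = -6415/249 - 376960 = -93869455/249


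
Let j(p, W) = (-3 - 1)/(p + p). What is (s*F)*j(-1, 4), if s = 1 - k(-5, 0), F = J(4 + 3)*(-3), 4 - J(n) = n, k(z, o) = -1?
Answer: 36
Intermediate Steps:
J(n) = 4 - n
j(p, W) = -2/p (j(p, W) = -4*1/(2*p) = -2/p)
F = 9 (F = (4 - (4 + 3))*(-3) = (4 - 1*7)*(-3) = (4 - 7)*(-3) = -3*(-3) = 9)
s = 2 (s = 1 - 1*(-1) = 1 + 1 = 2)
(s*F)*j(-1, 4) = (2*9)*(-2/(-1)) = 18*(-2*(-1)) = 18*2 = 36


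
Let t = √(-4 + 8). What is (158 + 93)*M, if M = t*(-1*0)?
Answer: 0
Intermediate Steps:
t = 2 (t = √4 = 2)
M = 0 (M = 2*(-1*0) = 2*0 = 0)
(158 + 93)*M = (158 + 93)*0 = 251*0 = 0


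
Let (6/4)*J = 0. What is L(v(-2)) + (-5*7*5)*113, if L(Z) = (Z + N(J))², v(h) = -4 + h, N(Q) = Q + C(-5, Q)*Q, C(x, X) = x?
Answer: -19739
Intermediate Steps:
J = 0 (J = (⅔)*0 = 0)
N(Q) = -4*Q (N(Q) = Q - 5*Q = -4*Q)
L(Z) = Z² (L(Z) = (Z - 4*0)² = (Z + 0)² = Z²)
L(v(-2)) + (-5*7*5)*113 = (-4 - 2)² + (-5*7*5)*113 = (-6)² - 35*5*113 = 36 - 175*113 = 36 - 19775 = -19739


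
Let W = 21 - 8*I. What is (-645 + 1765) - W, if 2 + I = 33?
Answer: 1347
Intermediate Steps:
I = 31 (I = -2 + 33 = 31)
W = -227 (W = 21 - 8*31 = 21 - 248 = -227)
(-645 + 1765) - W = (-645 + 1765) - 1*(-227) = 1120 + 227 = 1347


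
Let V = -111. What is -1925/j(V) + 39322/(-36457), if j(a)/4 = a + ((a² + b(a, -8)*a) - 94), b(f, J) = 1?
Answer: -55954919/50019004 ≈ -1.1187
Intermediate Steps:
j(a) = -376 + 4*a² + 8*a (j(a) = 4*(a + ((a² + 1*a) - 94)) = 4*(a + ((a² + a) - 94)) = 4*(a + ((a + a²) - 94)) = 4*(a + (-94 + a + a²)) = 4*(-94 + a² + 2*a) = -376 + 4*a² + 8*a)
-1925/j(V) + 39322/(-36457) = -1925/(-376 + 4*(-111)² + 8*(-111)) + 39322/(-36457) = -1925/(-376 + 4*12321 - 888) + 39322*(-1/36457) = -1925/(-376 + 49284 - 888) - 39322/36457 = -1925/48020 - 39322/36457 = -1925*1/48020 - 39322/36457 = -55/1372 - 39322/36457 = -55954919/50019004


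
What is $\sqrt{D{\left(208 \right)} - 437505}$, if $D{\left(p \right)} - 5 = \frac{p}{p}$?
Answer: $3 i \sqrt{48611} \approx 661.44 i$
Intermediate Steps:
$D{\left(p \right)} = 6$ ($D{\left(p \right)} = 5 + \frac{p}{p} = 5 + 1 = 6$)
$\sqrt{D{\left(208 \right)} - 437505} = \sqrt{6 - 437505} = \sqrt{-437499} = 3 i \sqrt{48611}$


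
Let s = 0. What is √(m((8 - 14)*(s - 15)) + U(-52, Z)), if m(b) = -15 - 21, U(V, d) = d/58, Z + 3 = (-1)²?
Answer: I*√30305/29 ≈ 6.0029*I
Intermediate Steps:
Z = -2 (Z = -3 + (-1)² = -3 + 1 = -2)
U(V, d) = d/58 (U(V, d) = d*(1/58) = d/58)
m(b) = -36
√(m((8 - 14)*(s - 15)) + U(-52, Z)) = √(-36 + (1/58)*(-2)) = √(-36 - 1/29) = √(-1045/29) = I*√30305/29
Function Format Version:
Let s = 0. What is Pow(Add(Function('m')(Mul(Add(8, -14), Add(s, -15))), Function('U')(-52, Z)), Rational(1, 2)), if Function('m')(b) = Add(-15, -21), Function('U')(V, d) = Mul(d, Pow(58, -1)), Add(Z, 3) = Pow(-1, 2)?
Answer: Mul(Rational(1, 29), I, Pow(30305, Rational(1, 2))) ≈ Mul(6.0029, I)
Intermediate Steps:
Z = -2 (Z = Add(-3, Pow(-1, 2)) = Add(-3, 1) = -2)
Function('U')(V, d) = Mul(Rational(1, 58), d) (Function('U')(V, d) = Mul(d, Rational(1, 58)) = Mul(Rational(1, 58), d))
Function('m')(b) = -36
Pow(Add(Function('m')(Mul(Add(8, -14), Add(s, -15))), Function('U')(-52, Z)), Rational(1, 2)) = Pow(Add(-36, Mul(Rational(1, 58), -2)), Rational(1, 2)) = Pow(Add(-36, Rational(-1, 29)), Rational(1, 2)) = Pow(Rational(-1045, 29), Rational(1, 2)) = Mul(Rational(1, 29), I, Pow(30305, Rational(1, 2)))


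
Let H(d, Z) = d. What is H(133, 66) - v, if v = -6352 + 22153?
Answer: -15668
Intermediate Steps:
v = 15801
H(133, 66) - v = 133 - 1*15801 = 133 - 15801 = -15668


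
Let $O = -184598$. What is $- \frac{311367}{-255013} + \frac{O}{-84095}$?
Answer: $\frac{6659936149}{1949574385} \approx 3.4161$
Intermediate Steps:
$- \frac{311367}{-255013} + \frac{O}{-84095} = - \frac{311367}{-255013} - \frac{184598}{-84095} = \left(-311367\right) \left(- \frac{1}{255013}\right) - - \frac{184598}{84095} = \frac{311367}{255013} + \frac{184598}{84095} = \frac{6659936149}{1949574385}$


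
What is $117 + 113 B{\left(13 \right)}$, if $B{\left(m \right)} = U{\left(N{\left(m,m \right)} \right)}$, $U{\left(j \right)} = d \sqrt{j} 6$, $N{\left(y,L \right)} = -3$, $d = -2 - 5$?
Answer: $117 - 4746 i \sqrt{3} \approx 117.0 - 8220.3 i$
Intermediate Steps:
$d = -7$ ($d = -2 - 5 = -7$)
$U{\left(j \right)} = - 42 \sqrt{j}$ ($U{\left(j \right)} = - 7 \sqrt{j} 6 = - 42 \sqrt{j}$)
$B{\left(m \right)} = - 42 i \sqrt{3}$ ($B{\left(m \right)} = - 42 \sqrt{-3} = - 42 i \sqrt{3}$)
$117 + 113 B{\left(13 \right)} = 117 + 113 \left(- 42 i \sqrt{3}\right) = 117 - 4746 i \sqrt{3}$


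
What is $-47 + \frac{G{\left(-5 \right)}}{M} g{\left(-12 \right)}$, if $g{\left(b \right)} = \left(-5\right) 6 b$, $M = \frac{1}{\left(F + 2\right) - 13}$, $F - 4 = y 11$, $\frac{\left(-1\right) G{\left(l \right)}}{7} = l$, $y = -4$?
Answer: $-642647$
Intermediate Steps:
$G{\left(l \right)} = - 7 l$
$F = -40$ ($F = 4 - 44 = -40$)
$M = - \frac{1}{51}$ ($M = \frac{1}{\left(-40 + 2\right) - 13} = \frac{1}{-38 - 13} = \frac{1}{-51} = - \frac{1}{51} \approx -0.019608$)
$g{\left(b \right)} = - 30 b$
$-47 + \frac{G{\left(-5 \right)}}{M} g{\left(-12 \right)} = -47 + \frac{\left(-7\right) \left(-5\right)}{- \frac{1}{51}} \left(\left(-30\right) \left(-12\right)\right) = -47 + 35 \left(-51\right) 360 = -47 - 642600 = -642647$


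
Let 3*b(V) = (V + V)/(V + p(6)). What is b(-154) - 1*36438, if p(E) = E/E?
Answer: -16724734/459 ≈ -36437.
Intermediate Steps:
p(E) = 1
b(V) = 2*V/(3*(1 + V)) (b(V) = ((V + V)/(V + 1))/3 = ((2*V)/(1 + V))/3 = (2*V/(1 + V))/3 = 2*V/(3*(1 + V)))
b(-154) - 1*36438 = (⅔)*(-154)/(1 - 154) - 1*36438 = (⅔)*(-154)/(-153) - 36438 = (⅔)*(-154)*(-1/153) - 36438 = 308/459 - 36438 = -16724734/459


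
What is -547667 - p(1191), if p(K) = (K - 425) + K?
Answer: -549624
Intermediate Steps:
p(K) = -425 + 2*K (p(K) = (-425 + K) + K = -425 + 2*K)
-547667 - p(1191) = -547667 - (-425 + 2*1191) = -547667 - (-425 + 2382) = -547667 - 1*1957 = -547667 - 1957 = -549624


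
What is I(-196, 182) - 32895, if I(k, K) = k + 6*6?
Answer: -33055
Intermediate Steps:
I(k, K) = 36 + k (I(k, K) = k + 36 = 36 + k)
I(-196, 182) - 32895 = (36 - 196) - 32895 = -160 - 32895 = -33055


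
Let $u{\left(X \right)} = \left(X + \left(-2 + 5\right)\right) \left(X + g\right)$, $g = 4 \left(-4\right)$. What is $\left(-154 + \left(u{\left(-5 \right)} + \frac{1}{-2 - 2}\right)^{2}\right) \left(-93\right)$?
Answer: $- \frac{2364525}{16} \approx -1.4778 \cdot 10^{5}$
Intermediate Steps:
$g = -16$
$u{\left(X \right)} = \left(-16 + X\right) \left(3 + X\right)$ ($u{\left(X \right)} = \left(X + \left(-2 + 5\right)\right) \left(X - 16\right) = \left(X + 3\right) \left(-16 + X\right) = \left(3 + X\right) \left(-16 + X\right) = \left(-16 + X\right) \left(3 + X\right)$)
$\left(-154 + \left(u{\left(-5 \right)} + \frac{1}{-2 - 2}\right)^{2}\right) \left(-93\right) = \left(-154 + \left(\left(-48 + \left(-5\right)^{2} - -65\right) + \frac{1}{-2 - 2}\right)^{2}\right) \left(-93\right) = \left(-154 + \left(\left(-48 + 25 + 65\right) + \frac{1}{-4}\right)^{2}\right) \left(-93\right) = \left(-154 + \left(42 - \frac{1}{4}\right)^{2}\right) \left(-93\right) = \left(-154 + \left(\frac{167}{4}\right)^{2}\right) \left(-93\right) = \left(-154 + \frac{27889}{16}\right) \left(-93\right) = \frac{25425}{16} \left(-93\right) = - \frac{2364525}{16}$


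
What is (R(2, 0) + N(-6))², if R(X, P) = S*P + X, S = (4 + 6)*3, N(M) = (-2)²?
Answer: 36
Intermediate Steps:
N(M) = 4
S = 30 (S = 10*3 = 30)
R(X, P) = X + 30*P (R(X, P) = 30*P + X = X + 30*P)
(R(2, 0) + N(-6))² = ((2 + 30*0) + 4)² = ((2 + 0) + 4)² = (2 + 4)² = 6² = 36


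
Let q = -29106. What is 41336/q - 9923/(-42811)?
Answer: -740408329/623028483 ≈ -1.1884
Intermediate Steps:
41336/q - 9923/(-42811) = 41336/(-29106) - 9923/(-42811) = 41336*(-1/29106) - 9923*(-1/42811) = -20668/14553 + 9923/42811 = -740408329/623028483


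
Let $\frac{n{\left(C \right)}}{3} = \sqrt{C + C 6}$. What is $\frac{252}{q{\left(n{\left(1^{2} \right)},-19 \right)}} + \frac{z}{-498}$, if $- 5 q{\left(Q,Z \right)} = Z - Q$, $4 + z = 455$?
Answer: $\frac{5893861}{74202} - \frac{1890 \sqrt{7}}{149} \approx 45.87$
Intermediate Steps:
$z = 451$ ($z = -4 + 455 = 451$)
$n{\left(C \right)} = 3 \sqrt{7} \sqrt{C}$ ($n{\left(C \right)} = 3 \sqrt{C + C 6} = 3 \sqrt{C + 6 C} = 3 \sqrt{7 C} = 3 \sqrt{7} \sqrt{C}$)
$q{\left(Q,Z \right)} = - \frac{Z}{5} + \frac{Q}{5}$ ($q{\left(Q,Z \right)} = - \frac{Z - Q}{5} = - \frac{Z}{5} + \frac{Q}{5}$)
$\frac{252}{q{\left(n{\left(1^{2} \right)},-19 \right)}} + \frac{z}{-498} = \frac{252}{\left(- \frac{1}{5}\right) \left(-19\right) + \frac{3 \sqrt{7} \sqrt{1^{2}}}{5}} + \frac{451}{-498} = \frac{252}{\frac{19}{5} + \frac{3 \sqrt{7} \sqrt{1}}{5}} + 451 \left(- \frac{1}{498}\right) = \frac{252}{\frac{19}{5} + \frac{3 \sqrt{7} \cdot 1}{5}} - \frac{451}{498} = \frac{252}{\frac{19}{5} + \frac{3 \sqrt{7}}{5}} - \frac{451}{498} = - \frac{451}{498} + \frac{252}{\frac{19}{5} + \frac{3 \sqrt{7}}{5}}$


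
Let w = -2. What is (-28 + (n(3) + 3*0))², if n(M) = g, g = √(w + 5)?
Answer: (28 - √3)² ≈ 690.00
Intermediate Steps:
g = √3 (g = √(-2 + 5) = √3 ≈ 1.7320)
n(M) = √3
(-28 + (n(3) + 3*0))² = (-28 + (√3 + 3*0))² = (-28 + (√3 + 0))² = (-28 + √3)²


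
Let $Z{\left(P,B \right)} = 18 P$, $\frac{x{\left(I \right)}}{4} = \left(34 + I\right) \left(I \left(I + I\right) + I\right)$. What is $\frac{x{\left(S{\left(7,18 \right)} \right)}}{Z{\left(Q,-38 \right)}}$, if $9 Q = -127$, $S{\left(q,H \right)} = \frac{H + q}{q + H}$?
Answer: $- \frac{210}{127} \approx -1.6535$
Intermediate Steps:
$S{\left(q,H \right)} = 1$ ($S{\left(q,H \right)} = \frac{H + q}{H + q} = 1$)
$Q = - \frac{127}{9}$ ($Q = \frac{1}{9} \left(-127\right) = - \frac{127}{9} \approx -14.111$)
$x{\left(I \right)} = 4 \left(34 + I\right) \left(I + 2 I^{2}\right)$ ($x{\left(I \right)} = 4 \left(34 + I\right) \left(I \left(I + I\right) + I\right) = 4 \left(34 + I\right) \left(I 2 I + I\right) = 4 \left(34 + I\right) \left(2 I^{2} + I\right) = 4 \left(34 + I\right) \left(I + 2 I^{2}\right)$)
$\frac{x{\left(S{\left(7,18 \right)} \right)}}{Z{\left(Q,-38 \right)}} = \frac{4 \cdot 1 \left(34 + 2 \cdot 1^{2} + 69 \cdot 1\right)}{18 \left(- \frac{127}{9}\right)} = \frac{4 \cdot 1 \left(34 + 2 \cdot 1 + 69\right)}{-254} = 4 \cdot 1 \left(34 + 2 + 69\right) \left(- \frac{1}{254}\right) = 4 \cdot 1 \cdot 105 \left(- \frac{1}{254}\right) = 420 \left(- \frac{1}{254}\right) = - \frac{210}{127}$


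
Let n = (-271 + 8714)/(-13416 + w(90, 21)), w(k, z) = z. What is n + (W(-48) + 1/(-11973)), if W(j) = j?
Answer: -2599753838/53459445 ≈ -48.630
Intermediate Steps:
n = -8443/13395 (n = (-271 + 8714)/(-13416 + 21) = 8443/(-13395) = 8443*(-1/13395) = -8443/13395 ≈ -0.63031)
n + (W(-48) + 1/(-11973)) = -8443/13395 + (-48 + 1/(-11973)) = -8443/13395 + (-48 - 1/11973) = -8443/13395 - 574705/11973 = -2599753838/53459445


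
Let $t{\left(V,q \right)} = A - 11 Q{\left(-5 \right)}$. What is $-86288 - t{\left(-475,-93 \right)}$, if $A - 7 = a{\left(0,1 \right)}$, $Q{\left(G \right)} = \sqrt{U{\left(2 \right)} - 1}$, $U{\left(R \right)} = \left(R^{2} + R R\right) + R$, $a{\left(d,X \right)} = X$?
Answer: $-86263$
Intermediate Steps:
$U{\left(R \right)} = R + 2 R^{2}$ ($U{\left(R \right)} = \left(R^{2} + R^{2}\right) + R = 2 R^{2} + R = R + 2 R^{2}$)
$Q{\left(G \right)} = 3$ ($Q{\left(G \right)} = \sqrt{2 \left(1 + 2 \cdot 2\right) - 1} = \sqrt{2 \left(1 + 4\right) - 1} = \sqrt{2 \cdot 5 - 1} = \sqrt{10 - 1} = \sqrt{9} = 3$)
$A = 8$ ($A = 7 + 1 = 8$)
$t{\left(V,q \right)} = -25$ ($t{\left(V,q \right)} = 8 - 33 = -25$)
$-86288 - t{\left(-475,-93 \right)} = -86288 - -25 = -86288 + 25 = -86263$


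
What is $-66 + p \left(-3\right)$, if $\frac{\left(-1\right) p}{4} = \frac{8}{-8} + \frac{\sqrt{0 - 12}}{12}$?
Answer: $-78 + 2 i \sqrt{3} \approx -78.0 + 3.4641 i$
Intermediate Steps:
$p = 4 - \frac{2 i \sqrt{3}}{3}$ ($p = - 4 \left(\frac{8}{-8} + \frac{\sqrt{0 - 12}}{12}\right) = - 4 \left(8 \left(- \frac{1}{8}\right) + \sqrt{-12} \cdot \frac{1}{12}\right) = - 4 \left(-1 + 2 i \sqrt{3} \cdot \frac{1}{12}\right) = - 4 \left(-1 + \frac{i \sqrt{3}}{6}\right) = 4 - \frac{2 i \sqrt{3}}{3} \approx 4.0 - 1.1547 i$)
$-66 + p \left(-3\right) = -66 + \left(4 - \frac{2 i \sqrt{3}}{3}\right) \left(-3\right) = -66 - \left(12 - 2 i \sqrt{3}\right) = -78 + 2 i \sqrt{3}$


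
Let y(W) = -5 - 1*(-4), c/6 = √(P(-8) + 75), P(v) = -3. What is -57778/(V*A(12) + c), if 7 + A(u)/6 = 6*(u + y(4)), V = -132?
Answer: 2678423/2166174 + 4127*√2/4332348 ≈ 1.2378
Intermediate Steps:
c = 36*√2 (c = 6*√(-3 + 75) = 6*√72 = 6*(6*√2) = 36*√2 ≈ 50.912)
y(W) = -1 (y(W) = -5 + 4 = -1)
A(u) = -78 + 36*u (A(u) = -42 + 6*(6*(u - 1)) = -42 + 6*(6*(-1 + u)) = -42 + 6*(-6 + 6*u) = -42 + (-36 + 36*u) = -78 + 36*u)
-57778/(V*A(12) + c) = -57778/(-132*(-78 + 36*12) + 36*√2) = -57778/(-132*(-78 + 432) + 36*√2) = -57778/(-132*354 + 36*√2) = -57778/(-46728 + 36*√2)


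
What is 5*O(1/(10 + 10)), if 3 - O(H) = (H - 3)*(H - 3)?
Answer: -2281/80 ≈ -28.513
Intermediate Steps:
O(H) = 3 - (-3 + H)**2 (O(H) = 3 - (H - 3)*(H - 3) = 3 - (-3 + H)*(-3 + H) = 3 - (-3 + H)**2)
5*O(1/(10 + 10)) = 5*(3 - (-3 + 1/(10 + 10))**2) = 5*(3 - (-3 + 1/20)**2) = 5*(3 - (-59/20)**2) = 5*(3 - 1*3481/400) = 5*(3 - 3481/400) = 5*(-2281/400) = -2281/80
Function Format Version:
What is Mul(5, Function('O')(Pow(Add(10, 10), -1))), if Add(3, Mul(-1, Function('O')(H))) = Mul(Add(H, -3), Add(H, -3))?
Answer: Rational(-2281, 80) ≈ -28.513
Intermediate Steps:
Function('O')(H) = Add(3, Mul(-1, Pow(Add(-3, H), 2))) (Function('O')(H) = Add(3, Mul(-1, Mul(Add(H, -3), Add(H, -3)))) = Add(3, Mul(-1, Mul(Add(-3, H), Add(-3, H)))) = Add(3, Mul(-1, Pow(Add(-3, H), 2))))
Mul(5, Function('O')(Pow(Add(10, 10), -1))) = Mul(5, Add(3, Mul(-1, Pow(Add(-3, Pow(Add(10, 10), -1)), 2)))) = Mul(5, Add(3, Mul(-1, Pow(Add(-3, Pow(20, -1)), 2)))) = Mul(5, Add(3, Mul(-1, Pow(Add(-3, Rational(1, 20)), 2)))) = Mul(5, Add(3, Mul(-1, Pow(Rational(-59, 20), 2)))) = Mul(5, Add(3, Mul(-1, Rational(3481, 400)))) = Mul(5, Add(3, Rational(-3481, 400))) = Mul(5, Rational(-2281, 400)) = Rational(-2281, 80)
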